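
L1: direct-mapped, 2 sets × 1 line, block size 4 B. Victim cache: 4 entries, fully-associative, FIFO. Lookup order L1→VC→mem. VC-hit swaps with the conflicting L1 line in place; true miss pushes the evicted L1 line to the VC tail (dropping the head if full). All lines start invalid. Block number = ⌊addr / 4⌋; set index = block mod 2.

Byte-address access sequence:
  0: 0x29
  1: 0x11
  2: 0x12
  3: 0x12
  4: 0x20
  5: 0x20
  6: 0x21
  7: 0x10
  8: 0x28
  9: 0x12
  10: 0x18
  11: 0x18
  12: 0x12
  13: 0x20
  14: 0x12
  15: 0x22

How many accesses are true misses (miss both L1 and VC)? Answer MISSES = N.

0: 0x29 (blk 10, set 0) → MISS  vc=[]
1: 0x11 (blk 4, set 0) → MISS  vc=[10]
2: 0x12 (blk 4, set 0) → L1-HIT  vc=[10]
3: 0x12 (blk 4, set 0) → L1-HIT  vc=[10]
4: 0x20 (blk 8, set 0) → MISS  vc=[10, 4]
5: 0x20 (blk 8, set 0) → L1-HIT  vc=[10, 4]
6: 0x21 (blk 8, set 0) → L1-HIT  vc=[10, 4]
7: 0x10 (blk 4, set 0) → VC-HIT  vc=[10, 8]
8: 0x28 (blk 10, set 0) → VC-HIT  vc=[4, 8]
9: 0x12 (blk 4, set 0) → VC-HIT  vc=[10, 8]
10: 0x18 (blk 6, set 0) → MISS  vc=[10, 8, 4]
11: 0x18 (blk 6, set 0) → L1-HIT  vc=[10, 8, 4]
12: 0x12 (blk 4, set 0) → VC-HIT  vc=[10, 8, 6]
13: 0x20 (blk 8, set 0) → VC-HIT  vc=[10, 4, 6]
14: 0x12 (blk 4, set 0) → VC-HIT  vc=[10, 8, 6]
15: 0x22 (blk 8, set 0) → VC-HIT  vc=[10, 4, 6]

MISSES = 4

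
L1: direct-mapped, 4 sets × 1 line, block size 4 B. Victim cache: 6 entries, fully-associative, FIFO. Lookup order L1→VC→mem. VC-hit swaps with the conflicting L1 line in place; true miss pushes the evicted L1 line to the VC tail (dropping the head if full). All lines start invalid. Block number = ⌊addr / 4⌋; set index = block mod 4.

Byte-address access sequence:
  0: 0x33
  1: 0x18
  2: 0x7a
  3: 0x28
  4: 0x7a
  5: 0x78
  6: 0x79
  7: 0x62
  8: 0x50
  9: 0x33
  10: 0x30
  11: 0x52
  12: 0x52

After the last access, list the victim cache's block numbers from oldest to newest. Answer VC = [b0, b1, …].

VC = [6, 10, 12, 24]

  [0] addr=0x33 blk=12 s=0: MISS | VC []
  [1] addr=0x18 blk=6 s=2: MISS | VC []
  [2] addr=0x7a blk=30 s=2: MISS | VC [6]
  [3] addr=0x28 blk=10 s=2: MISS | VC [6, 30]
  [4] addr=0x7a blk=30 s=2: VC-HIT | VC [6, 10]
  [5] addr=0x78 blk=30 s=2: L1-HIT | VC [6, 10]
  [6] addr=0x79 blk=30 s=2: L1-HIT | VC [6, 10]
  [7] addr=0x62 blk=24 s=0: MISS | VC [6, 10, 12]
  [8] addr=0x50 blk=20 s=0: MISS | VC [6, 10, 12, 24]
  [9] addr=0x33 blk=12 s=0: VC-HIT | VC [6, 10, 20, 24]
  [10] addr=0x30 blk=12 s=0: L1-HIT | VC [6, 10, 20, 24]
  [11] addr=0x52 blk=20 s=0: VC-HIT | VC [6, 10, 12, 24]
  [12] addr=0x52 blk=20 s=0: L1-HIT | VC [6, 10, 12, 24]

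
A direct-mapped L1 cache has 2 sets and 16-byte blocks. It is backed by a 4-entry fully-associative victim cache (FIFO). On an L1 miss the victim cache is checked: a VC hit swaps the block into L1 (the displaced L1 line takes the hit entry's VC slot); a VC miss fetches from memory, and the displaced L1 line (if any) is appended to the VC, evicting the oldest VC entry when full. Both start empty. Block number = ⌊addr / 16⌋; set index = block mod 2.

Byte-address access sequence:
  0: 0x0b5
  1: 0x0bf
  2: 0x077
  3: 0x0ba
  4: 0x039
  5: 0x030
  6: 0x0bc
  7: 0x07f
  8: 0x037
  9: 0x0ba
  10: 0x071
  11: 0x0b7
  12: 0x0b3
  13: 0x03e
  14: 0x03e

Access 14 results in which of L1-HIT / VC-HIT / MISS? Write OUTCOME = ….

OUTCOME = L1-HIT

0: 0xb5 (blk 11, set 1) → MISS  vc=[]
1: 0xbf (blk 11, set 1) → L1-HIT  vc=[]
2: 0x77 (blk 7, set 1) → MISS  vc=[11]
3: 0xba (blk 11, set 1) → VC-HIT  vc=[7]
4: 0x39 (blk 3, set 1) → MISS  vc=[7, 11]
5: 0x30 (blk 3, set 1) → L1-HIT  vc=[7, 11]
6: 0xbc (blk 11, set 1) → VC-HIT  vc=[7, 3]
7: 0x7f (blk 7, set 1) → VC-HIT  vc=[11, 3]
8: 0x37 (blk 3, set 1) → VC-HIT  vc=[11, 7]
9: 0xba (blk 11, set 1) → VC-HIT  vc=[3, 7]
10: 0x71 (blk 7, set 1) → VC-HIT  vc=[3, 11]
11: 0xb7 (blk 11, set 1) → VC-HIT  vc=[3, 7]
12: 0xb3 (blk 11, set 1) → L1-HIT  vc=[3, 7]
13: 0x3e (blk 3, set 1) → VC-HIT  vc=[11, 7]
14: 0x3e (blk 3, set 1) → L1-HIT  vc=[11, 7]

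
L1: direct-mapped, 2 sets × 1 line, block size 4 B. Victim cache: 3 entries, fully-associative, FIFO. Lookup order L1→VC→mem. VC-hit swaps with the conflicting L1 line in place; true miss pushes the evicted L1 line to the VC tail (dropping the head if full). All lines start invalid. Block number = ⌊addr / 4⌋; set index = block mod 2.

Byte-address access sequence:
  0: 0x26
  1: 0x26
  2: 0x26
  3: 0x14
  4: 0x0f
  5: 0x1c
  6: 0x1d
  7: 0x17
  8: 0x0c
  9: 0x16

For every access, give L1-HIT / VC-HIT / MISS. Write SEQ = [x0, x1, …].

SEQ = [MISS, L1-HIT, L1-HIT, MISS, MISS, MISS, L1-HIT, VC-HIT, VC-HIT, VC-HIT]

#0 0x26→b9/s1 MISS; vc=[]
#1 0x26→b9/s1 L1-HIT; vc=[]
#2 0x26→b9/s1 L1-HIT; vc=[]
#3 0x14→b5/s1 MISS; vc=[9]
#4 0xf→b3/s1 MISS; vc=[9,5]
#5 0x1c→b7/s1 MISS; vc=[9,5,3]
#6 0x1d→b7/s1 L1-HIT; vc=[9,5,3]
#7 0x17→b5/s1 VC-HIT; vc=[9,7,3]
#8 0xc→b3/s1 VC-HIT; vc=[9,7,5]
#9 0x16→b5/s1 VC-HIT; vc=[9,7,3]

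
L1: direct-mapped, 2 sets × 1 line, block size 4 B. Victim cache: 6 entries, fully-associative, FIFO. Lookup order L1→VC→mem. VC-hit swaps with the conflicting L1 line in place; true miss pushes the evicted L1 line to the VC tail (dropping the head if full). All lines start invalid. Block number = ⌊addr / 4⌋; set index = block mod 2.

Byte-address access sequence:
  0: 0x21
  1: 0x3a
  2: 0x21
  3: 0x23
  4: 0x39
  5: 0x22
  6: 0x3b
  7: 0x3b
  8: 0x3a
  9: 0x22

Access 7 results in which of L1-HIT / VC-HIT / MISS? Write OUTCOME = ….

OUTCOME = L1-HIT

  [0] addr=0x21 blk=8 s=0: MISS | VC []
  [1] addr=0x3a blk=14 s=0: MISS | VC [8]
  [2] addr=0x21 blk=8 s=0: VC-HIT | VC [14]
  [3] addr=0x23 blk=8 s=0: L1-HIT | VC [14]
  [4] addr=0x39 blk=14 s=0: VC-HIT | VC [8]
  [5] addr=0x22 blk=8 s=0: VC-HIT | VC [14]
  [6] addr=0x3b blk=14 s=0: VC-HIT | VC [8]
  [7] addr=0x3b blk=14 s=0: L1-HIT | VC [8]
  [8] addr=0x3a blk=14 s=0: L1-HIT | VC [8]
  [9] addr=0x22 blk=8 s=0: VC-HIT | VC [14]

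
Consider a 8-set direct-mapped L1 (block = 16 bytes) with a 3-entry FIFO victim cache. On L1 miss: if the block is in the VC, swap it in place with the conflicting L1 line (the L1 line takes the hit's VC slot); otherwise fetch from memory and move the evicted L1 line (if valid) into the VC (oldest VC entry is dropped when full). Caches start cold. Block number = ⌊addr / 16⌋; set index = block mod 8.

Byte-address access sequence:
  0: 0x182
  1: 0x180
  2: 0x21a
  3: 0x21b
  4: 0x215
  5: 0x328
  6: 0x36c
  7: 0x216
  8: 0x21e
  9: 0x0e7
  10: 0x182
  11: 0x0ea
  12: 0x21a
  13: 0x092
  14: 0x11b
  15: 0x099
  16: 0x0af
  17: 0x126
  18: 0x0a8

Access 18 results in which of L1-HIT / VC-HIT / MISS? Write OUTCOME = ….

OUTCOME = VC-HIT

0: 0x182 (blk 24, set 0) → MISS  vc=[]
1: 0x180 (blk 24, set 0) → L1-HIT  vc=[]
2: 0x21a (blk 33, set 1) → MISS  vc=[]
3: 0x21b (blk 33, set 1) → L1-HIT  vc=[]
4: 0x215 (blk 33, set 1) → L1-HIT  vc=[]
5: 0x328 (blk 50, set 2) → MISS  vc=[]
6: 0x36c (blk 54, set 6) → MISS  vc=[]
7: 0x216 (blk 33, set 1) → L1-HIT  vc=[]
8: 0x21e (blk 33, set 1) → L1-HIT  vc=[]
9: 0xe7 (blk 14, set 6) → MISS  vc=[54]
10: 0x182 (blk 24, set 0) → L1-HIT  vc=[54]
11: 0xea (blk 14, set 6) → L1-HIT  vc=[54]
12: 0x21a (blk 33, set 1) → L1-HIT  vc=[54]
13: 0x92 (blk 9, set 1) → MISS  vc=[54, 33]
14: 0x11b (blk 17, set 1) → MISS  vc=[54, 33, 9]
15: 0x99 (blk 9, set 1) → VC-HIT  vc=[54, 33, 17]
16: 0xaf (blk 10, set 2) → MISS  vc=[33, 17, 50]
17: 0x126 (blk 18, set 2) → MISS  vc=[17, 50, 10]
18: 0xa8 (blk 10, set 2) → VC-HIT  vc=[17, 50, 18]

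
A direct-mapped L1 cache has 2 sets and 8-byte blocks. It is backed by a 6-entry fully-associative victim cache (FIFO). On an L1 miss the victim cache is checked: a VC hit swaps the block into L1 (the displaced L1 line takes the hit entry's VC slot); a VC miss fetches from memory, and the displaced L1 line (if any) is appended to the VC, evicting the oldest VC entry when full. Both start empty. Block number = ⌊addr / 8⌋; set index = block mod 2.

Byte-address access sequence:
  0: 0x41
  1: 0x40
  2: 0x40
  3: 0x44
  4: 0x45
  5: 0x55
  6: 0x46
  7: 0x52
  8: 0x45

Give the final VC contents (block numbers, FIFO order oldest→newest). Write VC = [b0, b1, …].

  [0] addr=0x41 blk=8 s=0: MISS | VC []
  [1] addr=0x40 blk=8 s=0: L1-HIT | VC []
  [2] addr=0x40 blk=8 s=0: L1-HIT | VC []
  [3] addr=0x44 blk=8 s=0: L1-HIT | VC []
  [4] addr=0x45 blk=8 s=0: L1-HIT | VC []
  [5] addr=0x55 blk=10 s=0: MISS | VC [8]
  [6] addr=0x46 blk=8 s=0: VC-HIT | VC [10]
  [7] addr=0x52 blk=10 s=0: VC-HIT | VC [8]
  [8] addr=0x45 blk=8 s=0: VC-HIT | VC [10]

VC = [10]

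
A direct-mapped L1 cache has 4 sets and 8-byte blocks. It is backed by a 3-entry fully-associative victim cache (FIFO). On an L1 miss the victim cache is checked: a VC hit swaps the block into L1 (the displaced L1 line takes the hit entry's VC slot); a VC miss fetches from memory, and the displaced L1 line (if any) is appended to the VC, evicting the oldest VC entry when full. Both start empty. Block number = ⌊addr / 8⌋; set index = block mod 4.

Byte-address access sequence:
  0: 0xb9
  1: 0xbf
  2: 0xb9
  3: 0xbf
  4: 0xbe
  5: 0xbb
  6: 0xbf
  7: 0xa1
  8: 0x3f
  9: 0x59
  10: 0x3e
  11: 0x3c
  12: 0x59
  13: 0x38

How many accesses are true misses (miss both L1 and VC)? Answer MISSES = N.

MISSES = 4

#0 0xb9→b23/s3 MISS; vc=[]
#1 0xbf→b23/s3 L1-HIT; vc=[]
#2 0xb9→b23/s3 L1-HIT; vc=[]
#3 0xbf→b23/s3 L1-HIT; vc=[]
#4 0xbe→b23/s3 L1-HIT; vc=[]
#5 0xbb→b23/s3 L1-HIT; vc=[]
#6 0xbf→b23/s3 L1-HIT; vc=[]
#7 0xa1→b20/s0 MISS; vc=[]
#8 0x3f→b7/s3 MISS; vc=[23]
#9 0x59→b11/s3 MISS; vc=[23,7]
#10 0x3e→b7/s3 VC-HIT; vc=[23,11]
#11 0x3c→b7/s3 L1-HIT; vc=[23,11]
#12 0x59→b11/s3 VC-HIT; vc=[23,7]
#13 0x38→b7/s3 VC-HIT; vc=[23,11]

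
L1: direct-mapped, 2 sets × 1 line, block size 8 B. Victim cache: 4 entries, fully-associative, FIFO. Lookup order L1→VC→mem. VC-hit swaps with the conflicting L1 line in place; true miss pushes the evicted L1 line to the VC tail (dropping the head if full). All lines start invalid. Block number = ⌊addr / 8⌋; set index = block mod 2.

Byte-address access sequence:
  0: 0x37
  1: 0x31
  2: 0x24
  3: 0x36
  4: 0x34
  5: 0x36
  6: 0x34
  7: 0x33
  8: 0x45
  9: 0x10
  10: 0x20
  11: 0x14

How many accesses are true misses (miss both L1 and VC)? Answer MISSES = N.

#0 0x37→b6/s0 MISS; vc=[]
#1 0x31→b6/s0 L1-HIT; vc=[]
#2 0x24→b4/s0 MISS; vc=[6]
#3 0x36→b6/s0 VC-HIT; vc=[4]
#4 0x34→b6/s0 L1-HIT; vc=[4]
#5 0x36→b6/s0 L1-HIT; vc=[4]
#6 0x34→b6/s0 L1-HIT; vc=[4]
#7 0x33→b6/s0 L1-HIT; vc=[4]
#8 0x45→b8/s0 MISS; vc=[4,6]
#9 0x10→b2/s0 MISS; vc=[4,6,8]
#10 0x20→b4/s0 VC-HIT; vc=[2,6,8]
#11 0x14→b2/s0 VC-HIT; vc=[4,6,8]

MISSES = 4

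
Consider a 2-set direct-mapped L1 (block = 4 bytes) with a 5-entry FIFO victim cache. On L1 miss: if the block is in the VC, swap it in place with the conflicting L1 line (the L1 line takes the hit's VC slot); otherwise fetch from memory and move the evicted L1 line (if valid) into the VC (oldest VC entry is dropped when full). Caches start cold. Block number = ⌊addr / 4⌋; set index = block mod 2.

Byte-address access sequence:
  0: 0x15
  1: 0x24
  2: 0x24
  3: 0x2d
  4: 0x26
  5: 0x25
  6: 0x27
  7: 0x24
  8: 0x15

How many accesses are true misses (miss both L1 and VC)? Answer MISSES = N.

0: 0x15 (blk 5, set 1) → MISS  vc=[]
1: 0x24 (blk 9, set 1) → MISS  vc=[5]
2: 0x24 (blk 9, set 1) → L1-HIT  vc=[5]
3: 0x2d (blk 11, set 1) → MISS  vc=[5, 9]
4: 0x26 (blk 9, set 1) → VC-HIT  vc=[5, 11]
5: 0x25 (blk 9, set 1) → L1-HIT  vc=[5, 11]
6: 0x27 (blk 9, set 1) → L1-HIT  vc=[5, 11]
7: 0x24 (blk 9, set 1) → L1-HIT  vc=[5, 11]
8: 0x15 (blk 5, set 1) → VC-HIT  vc=[9, 11]

MISSES = 3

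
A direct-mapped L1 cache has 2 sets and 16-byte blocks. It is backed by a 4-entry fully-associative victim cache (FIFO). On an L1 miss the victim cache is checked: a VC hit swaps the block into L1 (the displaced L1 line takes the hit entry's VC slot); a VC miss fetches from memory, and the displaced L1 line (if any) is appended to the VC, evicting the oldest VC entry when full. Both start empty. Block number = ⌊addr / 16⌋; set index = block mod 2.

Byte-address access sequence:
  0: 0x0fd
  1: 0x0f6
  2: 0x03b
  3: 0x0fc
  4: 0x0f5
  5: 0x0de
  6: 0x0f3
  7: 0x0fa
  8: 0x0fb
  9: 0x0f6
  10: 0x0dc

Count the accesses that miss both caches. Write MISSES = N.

MISSES = 3

#0 0xfd→b15/s1 MISS; vc=[]
#1 0xf6→b15/s1 L1-HIT; vc=[]
#2 0x3b→b3/s1 MISS; vc=[15]
#3 0xfc→b15/s1 VC-HIT; vc=[3]
#4 0xf5→b15/s1 L1-HIT; vc=[3]
#5 0xde→b13/s1 MISS; vc=[3,15]
#6 0xf3→b15/s1 VC-HIT; vc=[3,13]
#7 0xfa→b15/s1 L1-HIT; vc=[3,13]
#8 0xfb→b15/s1 L1-HIT; vc=[3,13]
#9 0xf6→b15/s1 L1-HIT; vc=[3,13]
#10 0xdc→b13/s1 VC-HIT; vc=[3,15]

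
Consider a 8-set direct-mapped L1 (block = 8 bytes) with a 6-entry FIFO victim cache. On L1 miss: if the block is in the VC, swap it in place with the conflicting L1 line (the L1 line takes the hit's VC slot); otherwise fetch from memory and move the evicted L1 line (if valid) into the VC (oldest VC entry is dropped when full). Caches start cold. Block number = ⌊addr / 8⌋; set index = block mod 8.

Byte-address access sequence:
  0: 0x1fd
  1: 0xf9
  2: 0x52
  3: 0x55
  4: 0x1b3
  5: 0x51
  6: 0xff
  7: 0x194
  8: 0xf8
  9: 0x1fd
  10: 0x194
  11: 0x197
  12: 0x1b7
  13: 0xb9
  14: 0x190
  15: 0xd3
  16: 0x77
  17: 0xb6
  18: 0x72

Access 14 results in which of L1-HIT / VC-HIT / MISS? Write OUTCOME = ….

OUTCOME = L1-HIT

#0 0x1fd→b63/s7 MISS; vc=[]
#1 0xf9→b31/s7 MISS; vc=[63]
#2 0x52→b10/s2 MISS; vc=[63]
#3 0x55→b10/s2 L1-HIT; vc=[63]
#4 0x1b3→b54/s6 MISS; vc=[63]
#5 0x51→b10/s2 L1-HIT; vc=[63]
#6 0xff→b31/s7 L1-HIT; vc=[63]
#7 0x194→b50/s2 MISS; vc=[63,10]
#8 0xf8→b31/s7 L1-HIT; vc=[63,10]
#9 0x1fd→b63/s7 VC-HIT; vc=[31,10]
#10 0x194→b50/s2 L1-HIT; vc=[31,10]
#11 0x197→b50/s2 L1-HIT; vc=[31,10]
#12 0x1b7→b54/s6 L1-HIT; vc=[31,10]
#13 0xb9→b23/s7 MISS; vc=[31,10,63]
#14 0x190→b50/s2 L1-HIT; vc=[31,10,63]
#15 0xd3→b26/s2 MISS; vc=[31,10,63,50]
#16 0x77→b14/s6 MISS; vc=[31,10,63,50,54]
#17 0xb6→b22/s6 MISS; vc=[31,10,63,50,54,14]
#18 0x72→b14/s6 VC-HIT; vc=[31,10,63,50,54,22]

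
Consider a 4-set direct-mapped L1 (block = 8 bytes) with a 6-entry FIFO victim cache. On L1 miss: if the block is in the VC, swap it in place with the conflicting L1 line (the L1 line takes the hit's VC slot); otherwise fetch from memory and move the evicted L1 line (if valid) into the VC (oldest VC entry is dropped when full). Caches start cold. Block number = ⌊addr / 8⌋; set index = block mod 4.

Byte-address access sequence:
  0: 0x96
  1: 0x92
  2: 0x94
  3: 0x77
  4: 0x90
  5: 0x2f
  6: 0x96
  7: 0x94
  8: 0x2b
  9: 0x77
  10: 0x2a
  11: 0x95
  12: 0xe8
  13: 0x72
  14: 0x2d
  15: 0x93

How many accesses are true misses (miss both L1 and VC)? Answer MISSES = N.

0: 0x96 (blk 18, set 2) → MISS  vc=[]
1: 0x92 (blk 18, set 2) → L1-HIT  vc=[]
2: 0x94 (blk 18, set 2) → L1-HIT  vc=[]
3: 0x77 (blk 14, set 2) → MISS  vc=[18]
4: 0x90 (blk 18, set 2) → VC-HIT  vc=[14]
5: 0x2f (blk 5, set 1) → MISS  vc=[14]
6: 0x96 (blk 18, set 2) → L1-HIT  vc=[14]
7: 0x94 (blk 18, set 2) → L1-HIT  vc=[14]
8: 0x2b (blk 5, set 1) → L1-HIT  vc=[14]
9: 0x77 (blk 14, set 2) → VC-HIT  vc=[18]
10: 0x2a (blk 5, set 1) → L1-HIT  vc=[18]
11: 0x95 (blk 18, set 2) → VC-HIT  vc=[14]
12: 0xe8 (blk 29, set 1) → MISS  vc=[14, 5]
13: 0x72 (blk 14, set 2) → VC-HIT  vc=[18, 5]
14: 0x2d (blk 5, set 1) → VC-HIT  vc=[18, 29]
15: 0x93 (blk 18, set 2) → VC-HIT  vc=[14, 29]

MISSES = 4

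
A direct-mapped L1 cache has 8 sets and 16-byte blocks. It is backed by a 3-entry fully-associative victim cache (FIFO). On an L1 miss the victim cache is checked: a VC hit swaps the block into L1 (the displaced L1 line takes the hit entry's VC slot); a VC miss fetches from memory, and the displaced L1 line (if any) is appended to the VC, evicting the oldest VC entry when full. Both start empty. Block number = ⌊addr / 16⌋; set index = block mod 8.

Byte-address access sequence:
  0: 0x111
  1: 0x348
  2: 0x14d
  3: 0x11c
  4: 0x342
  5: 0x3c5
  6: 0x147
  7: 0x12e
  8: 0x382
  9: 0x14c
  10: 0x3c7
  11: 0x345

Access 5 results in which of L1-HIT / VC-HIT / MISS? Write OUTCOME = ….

OUTCOME = MISS

0: 0x111 (blk 17, set 1) → MISS  vc=[]
1: 0x348 (blk 52, set 4) → MISS  vc=[]
2: 0x14d (blk 20, set 4) → MISS  vc=[52]
3: 0x11c (blk 17, set 1) → L1-HIT  vc=[52]
4: 0x342 (blk 52, set 4) → VC-HIT  vc=[20]
5: 0x3c5 (blk 60, set 4) → MISS  vc=[20, 52]
6: 0x147 (blk 20, set 4) → VC-HIT  vc=[60, 52]
7: 0x12e (blk 18, set 2) → MISS  vc=[60, 52]
8: 0x382 (blk 56, set 0) → MISS  vc=[60, 52]
9: 0x14c (blk 20, set 4) → L1-HIT  vc=[60, 52]
10: 0x3c7 (blk 60, set 4) → VC-HIT  vc=[20, 52]
11: 0x345 (blk 52, set 4) → VC-HIT  vc=[20, 60]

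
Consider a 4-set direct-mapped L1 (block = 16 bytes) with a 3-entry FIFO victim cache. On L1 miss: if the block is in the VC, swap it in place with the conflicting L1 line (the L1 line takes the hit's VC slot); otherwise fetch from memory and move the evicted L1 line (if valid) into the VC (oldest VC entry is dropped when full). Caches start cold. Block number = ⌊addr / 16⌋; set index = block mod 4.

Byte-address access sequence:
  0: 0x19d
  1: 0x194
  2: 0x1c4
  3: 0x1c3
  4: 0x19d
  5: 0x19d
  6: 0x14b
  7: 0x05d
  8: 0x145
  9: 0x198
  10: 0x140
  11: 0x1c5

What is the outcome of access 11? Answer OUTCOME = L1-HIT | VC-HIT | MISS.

#0 0x19d→b25/s1 MISS; vc=[]
#1 0x194→b25/s1 L1-HIT; vc=[]
#2 0x1c4→b28/s0 MISS; vc=[]
#3 0x1c3→b28/s0 L1-HIT; vc=[]
#4 0x19d→b25/s1 L1-HIT; vc=[]
#5 0x19d→b25/s1 L1-HIT; vc=[]
#6 0x14b→b20/s0 MISS; vc=[28]
#7 0x5d→b5/s1 MISS; vc=[28,25]
#8 0x145→b20/s0 L1-HIT; vc=[28,25]
#9 0x198→b25/s1 VC-HIT; vc=[28,5]
#10 0x140→b20/s0 L1-HIT; vc=[28,5]
#11 0x1c5→b28/s0 VC-HIT; vc=[20,5]

OUTCOME = VC-HIT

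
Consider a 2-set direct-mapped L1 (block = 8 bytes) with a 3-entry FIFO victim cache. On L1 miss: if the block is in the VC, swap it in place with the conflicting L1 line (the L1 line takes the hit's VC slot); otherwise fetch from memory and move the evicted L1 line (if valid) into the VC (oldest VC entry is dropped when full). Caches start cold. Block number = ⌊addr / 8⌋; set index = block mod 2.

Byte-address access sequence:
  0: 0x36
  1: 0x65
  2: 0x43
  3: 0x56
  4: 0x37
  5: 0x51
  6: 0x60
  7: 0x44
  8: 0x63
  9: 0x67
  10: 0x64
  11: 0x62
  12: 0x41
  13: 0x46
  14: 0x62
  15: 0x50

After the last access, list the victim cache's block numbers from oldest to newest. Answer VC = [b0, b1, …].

  [0] addr=0x36 blk=6 s=0: MISS | VC []
  [1] addr=0x65 blk=12 s=0: MISS | VC [6]
  [2] addr=0x43 blk=8 s=0: MISS | VC [6, 12]
  [3] addr=0x56 blk=10 s=0: MISS | VC [6, 12, 8]
  [4] addr=0x37 blk=6 s=0: VC-HIT | VC [10, 12, 8]
  [5] addr=0x51 blk=10 s=0: VC-HIT | VC [6, 12, 8]
  [6] addr=0x60 blk=12 s=0: VC-HIT | VC [6, 10, 8]
  [7] addr=0x44 blk=8 s=0: VC-HIT | VC [6, 10, 12]
  [8] addr=0x63 blk=12 s=0: VC-HIT | VC [6, 10, 8]
  [9] addr=0x67 blk=12 s=0: L1-HIT | VC [6, 10, 8]
  [10] addr=0x64 blk=12 s=0: L1-HIT | VC [6, 10, 8]
  [11] addr=0x62 blk=12 s=0: L1-HIT | VC [6, 10, 8]
  [12] addr=0x41 blk=8 s=0: VC-HIT | VC [6, 10, 12]
  [13] addr=0x46 blk=8 s=0: L1-HIT | VC [6, 10, 12]
  [14] addr=0x62 blk=12 s=0: VC-HIT | VC [6, 10, 8]
  [15] addr=0x50 blk=10 s=0: VC-HIT | VC [6, 12, 8]

VC = [6, 12, 8]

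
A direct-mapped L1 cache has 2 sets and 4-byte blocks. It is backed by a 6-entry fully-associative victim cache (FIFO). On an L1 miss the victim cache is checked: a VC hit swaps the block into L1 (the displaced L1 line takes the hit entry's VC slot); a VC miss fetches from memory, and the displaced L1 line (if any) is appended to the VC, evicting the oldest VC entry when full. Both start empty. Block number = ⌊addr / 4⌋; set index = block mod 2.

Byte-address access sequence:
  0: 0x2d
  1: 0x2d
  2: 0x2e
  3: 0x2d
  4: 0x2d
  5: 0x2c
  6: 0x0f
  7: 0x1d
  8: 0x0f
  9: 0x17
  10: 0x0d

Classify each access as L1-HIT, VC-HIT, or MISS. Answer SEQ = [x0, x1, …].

SEQ = [MISS, L1-HIT, L1-HIT, L1-HIT, L1-HIT, L1-HIT, MISS, MISS, VC-HIT, MISS, VC-HIT]

0: 0x2d (blk 11, set 1) → MISS  vc=[]
1: 0x2d (blk 11, set 1) → L1-HIT  vc=[]
2: 0x2e (blk 11, set 1) → L1-HIT  vc=[]
3: 0x2d (blk 11, set 1) → L1-HIT  vc=[]
4: 0x2d (blk 11, set 1) → L1-HIT  vc=[]
5: 0x2c (blk 11, set 1) → L1-HIT  vc=[]
6: 0xf (blk 3, set 1) → MISS  vc=[11]
7: 0x1d (blk 7, set 1) → MISS  vc=[11, 3]
8: 0xf (blk 3, set 1) → VC-HIT  vc=[11, 7]
9: 0x17 (blk 5, set 1) → MISS  vc=[11, 7, 3]
10: 0xd (blk 3, set 1) → VC-HIT  vc=[11, 7, 5]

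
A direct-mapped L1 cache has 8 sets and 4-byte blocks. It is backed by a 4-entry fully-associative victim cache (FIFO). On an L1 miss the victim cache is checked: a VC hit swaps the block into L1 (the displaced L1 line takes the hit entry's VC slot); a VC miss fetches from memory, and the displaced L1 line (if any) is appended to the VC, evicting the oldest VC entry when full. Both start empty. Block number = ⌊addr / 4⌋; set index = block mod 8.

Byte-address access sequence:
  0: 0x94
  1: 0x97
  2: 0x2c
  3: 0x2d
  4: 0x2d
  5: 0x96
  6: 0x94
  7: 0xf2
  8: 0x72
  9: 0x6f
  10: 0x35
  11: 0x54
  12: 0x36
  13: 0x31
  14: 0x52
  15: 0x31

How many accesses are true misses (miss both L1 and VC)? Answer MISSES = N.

MISSES = 9

#0 0x94→b37/s5 MISS; vc=[]
#1 0x97→b37/s5 L1-HIT; vc=[]
#2 0x2c→b11/s3 MISS; vc=[]
#3 0x2d→b11/s3 L1-HIT; vc=[]
#4 0x2d→b11/s3 L1-HIT; vc=[]
#5 0x96→b37/s5 L1-HIT; vc=[]
#6 0x94→b37/s5 L1-HIT; vc=[]
#7 0xf2→b60/s4 MISS; vc=[]
#8 0x72→b28/s4 MISS; vc=[60]
#9 0x6f→b27/s3 MISS; vc=[60,11]
#10 0x35→b13/s5 MISS; vc=[60,11,37]
#11 0x54→b21/s5 MISS; vc=[60,11,37,13]
#12 0x36→b13/s5 VC-HIT; vc=[60,11,37,21]
#13 0x31→b12/s4 MISS; vc=[11,37,21,28]
#14 0x52→b20/s4 MISS; vc=[37,21,28,12]
#15 0x31→b12/s4 VC-HIT; vc=[37,21,28,20]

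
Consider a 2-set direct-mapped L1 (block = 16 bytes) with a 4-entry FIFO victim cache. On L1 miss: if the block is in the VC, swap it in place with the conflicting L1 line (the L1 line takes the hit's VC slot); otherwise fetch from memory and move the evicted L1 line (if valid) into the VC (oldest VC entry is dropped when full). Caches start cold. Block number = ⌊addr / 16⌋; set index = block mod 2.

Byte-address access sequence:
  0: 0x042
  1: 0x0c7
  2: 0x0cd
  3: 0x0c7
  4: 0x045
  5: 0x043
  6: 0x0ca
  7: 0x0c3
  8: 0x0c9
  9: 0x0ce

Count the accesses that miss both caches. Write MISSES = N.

#0 0x42→b4/s0 MISS; vc=[]
#1 0xc7→b12/s0 MISS; vc=[4]
#2 0xcd→b12/s0 L1-HIT; vc=[4]
#3 0xc7→b12/s0 L1-HIT; vc=[4]
#4 0x45→b4/s0 VC-HIT; vc=[12]
#5 0x43→b4/s0 L1-HIT; vc=[12]
#6 0xca→b12/s0 VC-HIT; vc=[4]
#7 0xc3→b12/s0 L1-HIT; vc=[4]
#8 0xc9→b12/s0 L1-HIT; vc=[4]
#9 0xce→b12/s0 L1-HIT; vc=[4]

MISSES = 2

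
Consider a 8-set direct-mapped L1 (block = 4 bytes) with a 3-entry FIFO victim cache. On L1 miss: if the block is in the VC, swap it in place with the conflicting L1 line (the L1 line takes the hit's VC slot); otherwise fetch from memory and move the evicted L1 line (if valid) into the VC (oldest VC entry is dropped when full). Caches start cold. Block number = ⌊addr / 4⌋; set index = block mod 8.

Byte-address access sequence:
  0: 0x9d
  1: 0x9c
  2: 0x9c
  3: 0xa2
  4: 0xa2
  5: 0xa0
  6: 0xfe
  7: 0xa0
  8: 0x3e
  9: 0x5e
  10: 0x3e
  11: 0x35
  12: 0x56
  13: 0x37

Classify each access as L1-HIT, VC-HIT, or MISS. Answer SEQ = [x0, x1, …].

  [0] addr=0x9d blk=39 s=7: MISS | VC []
  [1] addr=0x9c blk=39 s=7: L1-HIT | VC []
  [2] addr=0x9c blk=39 s=7: L1-HIT | VC []
  [3] addr=0xa2 blk=40 s=0: MISS | VC []
  [4] addr=0xa2 blk=40 s=0: L1-HIT | VC []
  [5] addr=0xa0 blk=40 s=0: L1-HIT | VC []
  [6] addr=0xfe blk=63 s=7: MISS | VC [39]
  [7] addr=0xa0 blk=40 s=0: L1-HIT | VC [39]
  [8] addr=0x3e blk=15 s=7: MISS | VC [39, 63]
  [9] addr=0x5e blk=23 s=7: MISS | VC [39, 63, 15]
  [10] addr=0x3e blk=15 s=7: VC-HIT | VC [39, 63, 23]
  [11] addr=0x35 blk=13 s=5: MISS | VC [39, 63, 23]
  [12] addr=0x56 blk=21 s=5: MISS | VC [63, 23, 13]
  [13] addr=0x37 blk=13 s=5: VC-HIT | VC [63, 23, 21]

SEQ = [MISS, L1-HIT, L1-HIT, MISS, L1-HIT, L1-HIT, MISS, L1-HIT, MISS, MISS, VC-HIT, MISS, MISS, VC-HIT]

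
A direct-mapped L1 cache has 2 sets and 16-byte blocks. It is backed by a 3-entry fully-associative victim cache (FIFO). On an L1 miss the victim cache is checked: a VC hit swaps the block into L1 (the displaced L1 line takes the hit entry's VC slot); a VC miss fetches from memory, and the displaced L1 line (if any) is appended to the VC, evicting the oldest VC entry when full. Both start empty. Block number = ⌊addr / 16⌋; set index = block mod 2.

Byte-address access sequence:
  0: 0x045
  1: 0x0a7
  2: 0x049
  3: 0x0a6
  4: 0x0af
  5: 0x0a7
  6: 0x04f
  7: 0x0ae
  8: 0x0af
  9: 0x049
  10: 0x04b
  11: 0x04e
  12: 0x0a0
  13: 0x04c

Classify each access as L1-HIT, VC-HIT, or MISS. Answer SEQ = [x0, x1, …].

SEQ = [MISS, MISS, VC-HIT, VC-HIT, L1-HIT, L1-HIT, VC-HIT, VC-HIT, L1-HIT, VC-HIT, L1-HIT, L1-HIT, VC-HIT, VC-HIT]

  [0] addr=0x45 blk=4 s=0: MISS | VC []
  [1] addr=0xa7 blk=10 s=0: MISS | VC [4]
  [2] addr=0x49 blk=4 s=0: VC-HIT | VC [10]
  [3] addr=0xa6 blk=10 s=0: VC-HIT | VC [4]
  [4] addr=0xaf blk=10 s=0: L1-HIT | VC [4]
  [5] addr=0xa7 blk=10 s=0: L1-HIT | VC [4]
  [6] addr=0x4f blk=4 s=0: VC-HIT | VC [10]
  [7] addr=0xae blk=10 s=0: VC-HIT | VC [4]
  [8] addr=0xaf blk=10 s=0: L1-HIT | VC [4]
  [9] addr=0x49 blk=4 s=0: VC-HIT | VC [10]
  [10] addr=0x4b blk=4 s=0: L1-HIT | VC [10]
  [11] addr=0x4e blk=4 s=0: L1-HIT | VC [10]
  [12] addr=0xa0 blk=10 s=0: VC-HIT | VC [4]
  [13] addr=0x4c blk=4 s=0: VC-HIT | VC [10]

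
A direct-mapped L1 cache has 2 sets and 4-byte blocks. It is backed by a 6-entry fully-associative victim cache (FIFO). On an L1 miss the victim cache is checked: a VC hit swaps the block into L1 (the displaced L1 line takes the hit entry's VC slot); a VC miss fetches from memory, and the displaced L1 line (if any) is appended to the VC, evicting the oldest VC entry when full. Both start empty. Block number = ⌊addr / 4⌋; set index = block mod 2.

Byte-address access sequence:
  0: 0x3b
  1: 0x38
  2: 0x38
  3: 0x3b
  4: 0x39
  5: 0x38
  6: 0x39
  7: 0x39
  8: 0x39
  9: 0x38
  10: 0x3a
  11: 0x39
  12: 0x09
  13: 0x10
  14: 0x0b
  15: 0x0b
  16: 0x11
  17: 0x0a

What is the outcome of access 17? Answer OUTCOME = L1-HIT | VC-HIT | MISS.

OUTCOME = VC-HIT

#0 0x3b→b14/s0 MISS; vc=[]
#1 0x38→b14/s0 L1-HIT; vc=[]
#2 0x38→b14/s0 L1-HIT; vc=[]
#3 0x3b→b14/s0 L1-HIT; vc=[]
#4 0x39→b14/s0 L1-HIT; vc=[]
#5 0x38→b14/s0 L1-HIT; vc=[]
#6 0x39→b14/s0 L1-HIT; vc=[]
#7 0x39→b14/s0 L1-HIT; vc=[]
#8 0x39→b14/s0 L1-HIT; vc=[]
#9 0x38→b14/s0 L1-HIT; vc=[]
#10 0x3a→b14/s0 L1-HIT; vc=[]
#11 0x39→b14/s0 L1-HIT; vc=[]
#12 0x9→b2/s0 MISS; vc=[14]
#13 0x10→b4/s0 MISS; vc=[14,2]
#14 0xb→b2/s0 VC-HIT; vc=[14,4]
#15 0xb→b2/s0 L1-HIT; vc=[14,4]
#16 0x11→b4/s0 VC-HIT; vc=[14,2]
#17 0xa→b2/s0 VC-HIT; vc=[14,4]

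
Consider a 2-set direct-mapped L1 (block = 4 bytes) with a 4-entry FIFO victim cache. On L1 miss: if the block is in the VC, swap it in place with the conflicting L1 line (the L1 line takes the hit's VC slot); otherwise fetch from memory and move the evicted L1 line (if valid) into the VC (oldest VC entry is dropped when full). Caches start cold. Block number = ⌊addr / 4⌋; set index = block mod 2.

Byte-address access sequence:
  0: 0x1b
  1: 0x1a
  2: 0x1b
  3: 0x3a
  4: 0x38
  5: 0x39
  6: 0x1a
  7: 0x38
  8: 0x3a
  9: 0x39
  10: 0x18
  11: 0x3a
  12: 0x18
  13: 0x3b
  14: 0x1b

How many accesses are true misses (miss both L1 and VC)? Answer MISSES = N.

MISSES = 2

#0 0x1b→b6/s0 MISS; vc=[]
#1 0x1a→b6/s0 L1-HIT; vc=[]
#2 0x1b→b6/s0 L1-HIT; vc=[]
#3 0x3a→b14/s0 MISS; vc=[6]
#4 0x38→b14/s0 L1-HIT; vc=[6]
#5 0x39→b14/s0 L1-HIT; vc=[6]
#6 0x1a→b6/s0 VC-HIT; vc=[14]
#7 0x38→b14/s0 VC-HIT; vc=[6]
#8 0x3a→b14/s0 L1-HIT; vc=[6]
#9 0x39→b14/s0 L1-HIT; vc=[6]
#10 0x18→b6/s0 VC-HIT; vc=[14]
#11 0x3a→b14/s0 VC-HIT; vc=[6]
#12 0x18→b6/s0 VC-HIT; vc=[14]
#13 0x3b→b14/s0 VC-HIT; vc=[6]
#14 0x1b→b6/s0 VC-HIT; vc=[14]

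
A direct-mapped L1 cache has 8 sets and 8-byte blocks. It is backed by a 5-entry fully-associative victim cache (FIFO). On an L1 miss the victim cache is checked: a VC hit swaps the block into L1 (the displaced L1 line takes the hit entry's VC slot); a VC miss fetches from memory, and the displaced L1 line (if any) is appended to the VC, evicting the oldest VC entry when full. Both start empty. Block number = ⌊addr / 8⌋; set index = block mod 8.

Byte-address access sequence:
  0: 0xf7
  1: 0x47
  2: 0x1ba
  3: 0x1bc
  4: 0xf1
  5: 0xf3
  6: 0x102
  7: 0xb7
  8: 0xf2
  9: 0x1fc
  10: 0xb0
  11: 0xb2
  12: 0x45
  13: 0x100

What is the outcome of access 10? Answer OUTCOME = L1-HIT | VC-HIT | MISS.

OUTCOME = VC-HIT

0: 0xf7 (blk 30, set 6) → MISS  vc=[]
1: 0x47 (blk 8, set 0) → MISS  vc=[]
2: 0x1ba (blk 55, set 7) → MISS  vc=[]
3: 0x1bc (blk 55, set 7) → L1-HIT  vc=[]
4: 0xf1 (blk 30, set 6) → L1-HIT  vc=[]
5: 0xf3 (blk 30, set 6) → L1-HIT  vc=[]
6: 0x102 (blk 32, set 0) → MISS  vc=[8]
7: 0xb7 (blk 22, set 6) → MISS  vc=[8, 30]
8: 0xf2 (blk 30, set 6) → VC-HIT  vc=[8, 22]
9: 0x1fc (blk 63, set 7) → MISS  vc=[8, 22, 55]
10: 0xb0 (blk 22, set 6) → VC-HIT  vc=[8, 30, 55]
11: 0xb2 (blk 22, set 6) → L1-HIT  vc=[8, 30, 55]
12: 0x45 (blk 8, set 0) → VC-HIT  vc=[32, 30, 55]
13: 0x100 (blk 32, set 0) → VC-HIT  vc=[8, 30, 55]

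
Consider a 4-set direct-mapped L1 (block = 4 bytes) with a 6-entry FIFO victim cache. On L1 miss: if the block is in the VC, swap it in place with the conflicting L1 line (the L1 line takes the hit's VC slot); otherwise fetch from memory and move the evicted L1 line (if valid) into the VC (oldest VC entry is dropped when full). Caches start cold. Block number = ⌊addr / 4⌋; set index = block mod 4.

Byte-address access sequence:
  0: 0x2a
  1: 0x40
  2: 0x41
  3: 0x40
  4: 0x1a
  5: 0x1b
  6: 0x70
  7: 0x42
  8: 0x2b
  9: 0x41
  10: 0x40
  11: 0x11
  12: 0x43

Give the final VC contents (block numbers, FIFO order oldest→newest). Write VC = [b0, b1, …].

VC = [6, 28, 4]

0: 0x2a (blk 10, set 2) → MISS  vc=[]
1: 0x40 (blk 16, set 0) → MISS  vc=[]
2: 0x41 (blk 16, set 0) → L1-HIT  vc=[]
3: 0x40 (blk 16, set 0) → L1-HIT  vc=[]
4: 0x1a (blk 6, set 2) → MISS  vc=[10]
5: 0x1b (blk 6, set 2) → L1-HIT  vc=[10]
6: 0x70 (blk 28, set 0) → MISS  vc=[10, 16]
7: 0x42 (blk 16, set 0) → VC-HIT  vc=[10, 28]
8: 0x2b (blk 10, set 2) → VC-HIT  vc=[6, 28]
9: 0x41 (blk 16, set 0) → L1-HIT  vc=[6, 28]
10: 0x40 (blk 16, set 0) → L1-HIT  vc=[6, 28]
11: 0x11 (blk 4, set 0) → MISS  vc=[6, 28, 16]
12: 0x43 (blk 16, set 0) → VC-HIT  vc=[6, 28, 4]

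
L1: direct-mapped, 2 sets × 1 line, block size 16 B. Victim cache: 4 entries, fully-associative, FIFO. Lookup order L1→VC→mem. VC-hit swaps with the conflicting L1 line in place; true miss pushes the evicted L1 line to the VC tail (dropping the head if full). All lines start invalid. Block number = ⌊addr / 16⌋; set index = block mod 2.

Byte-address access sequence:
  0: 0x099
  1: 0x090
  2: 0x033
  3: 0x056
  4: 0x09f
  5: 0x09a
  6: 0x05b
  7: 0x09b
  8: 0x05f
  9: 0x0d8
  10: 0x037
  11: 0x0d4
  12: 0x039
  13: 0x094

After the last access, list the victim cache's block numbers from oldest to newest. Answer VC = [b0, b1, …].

VC = [3, 13, 5]

0: 0x99 (blk 9, set 1) → MISS  vc=[]
1: 0x90 (blk 9, set 1) → L1-HIT  vc=[]
2: 0x33 (blk 3, set 1) → MISS  vc=[9]
3: 0x56 (blk 5, set 1) → MISS  vc=[9, 3]
4: 0x9f (blk 9, set 1) → VC-HIT  vc=[5, 3]
5: 0x9a (blk 9, set 1) → L1-HIT  vc=[5, 3]
6: 0x5b (blk 5, set 1) → VC-HIT  vc=[9, 3]
7: 0x9b (blk 9, set 1) → VC-HIT  vc=[5, 3]
8: 0x5f (blk 5, set 1) → VC-HIT  vc=[9, 3]
9: 0xd8 (blk 13, set 1) → MISS  vc=[9, 3, 5]
10: 0x37 (blk 3, set 1) → VC-HIT  vc=[9, 13, 5]
11: 0xd4 (blk 13, set 1) → VC-HIT  vc=[9, 3, 5]
12: 0x39 (blk 3, set 1) → VC-HIT  vc=[9, 13, 5]
13: 0x94 (blk 9, set 1) → VC-HIT  vc=[3, 13, 5]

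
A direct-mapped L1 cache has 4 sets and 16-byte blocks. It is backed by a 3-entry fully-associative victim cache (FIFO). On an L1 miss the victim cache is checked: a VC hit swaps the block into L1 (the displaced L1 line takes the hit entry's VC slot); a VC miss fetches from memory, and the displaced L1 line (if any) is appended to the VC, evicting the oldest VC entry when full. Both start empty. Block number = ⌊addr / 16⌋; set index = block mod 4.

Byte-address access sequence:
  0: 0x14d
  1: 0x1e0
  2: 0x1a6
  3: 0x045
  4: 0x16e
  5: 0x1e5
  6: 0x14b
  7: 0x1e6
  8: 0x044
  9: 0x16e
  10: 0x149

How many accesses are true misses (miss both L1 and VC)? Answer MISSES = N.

MISSES = 5

0: 0x14d (blk 20, set 0) → MISS  vc=[]
1: 0x1e0 (blk 30, set 2) → MISS  vc=[]
2: 0x1a6 (blk 26, set 2) → MISS  vc=[30]
3: 0x45 (blk 4, set 0) → MISS  vc=[30, 20]
4: 0x16e (blk 22, set 2) → MISS  vc=[30, 20, 26]
5: 0x1e5 (blk 30, set 2) → VC-HIT  vc=[22, 20, 26]
6: 0x14b (blk 20, set 0) → VC-HIT  vc=[22, 4, 26]
7: 0x1e6 (blk 30, set 2) → L1-HIT  vc=[22, 4, 26]
8: 0x44 (blk 4, set 0) → VC-HIT  vc=[22, 20, 26]
9: 0x16e (blk 22, set 2) → VC-HIT  vc=[30, 20, 26]
10: 0x149 (blk 20, set 0) → VC-HIT  vc=[30, 4, 26]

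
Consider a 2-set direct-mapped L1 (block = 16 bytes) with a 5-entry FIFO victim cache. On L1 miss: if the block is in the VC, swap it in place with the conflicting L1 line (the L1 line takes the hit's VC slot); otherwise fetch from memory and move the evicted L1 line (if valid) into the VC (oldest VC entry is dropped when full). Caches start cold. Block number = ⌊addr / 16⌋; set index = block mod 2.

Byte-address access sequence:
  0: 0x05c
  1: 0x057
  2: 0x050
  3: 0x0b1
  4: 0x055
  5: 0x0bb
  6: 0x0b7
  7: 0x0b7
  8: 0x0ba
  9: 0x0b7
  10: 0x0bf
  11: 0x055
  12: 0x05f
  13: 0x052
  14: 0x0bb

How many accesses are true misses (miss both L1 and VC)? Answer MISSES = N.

0: 0x5c (blk 5, set 1) → MISS  vc=[]
1: 0x57 (blk 5, set 1) → L1-HIT  vc=[]
2: 0x50 (blk 5, set 1) → L1-HIT  vc=[]
3: 0xb1 (blk 11, set 1) → MISS  vc=[5]
4: 0x55 (blk 5, set 1) → VC-HIT  vc=[11]
5: 0xbb (blk 11, set 1) → VC-HIT  vc=[5]
6: 0xb7 (blk 11, set 1) → L1-HIT  vc=[5]
7: 0xb7 (blk 11, set 1) → L1-HIT  vc=[5]
8: 0xba (blk 11, set 1) → L1-HIT  vc=[5]
9: 0xb7 (blk 11, set 1) → L1-HIT  vc=[5]
10: 0xbf (blk 11, set 1) → L1-HIT  vc=[5]
11: 0x55 (blk 5, set 1) → VC-HIT  vc=[11]
12: 0x5f (blk 5, set 1) → L1-HIT  vc=[11]
13: 0x52 (blk 5, set 1) → L1-HIT  vc=[11]
14: 0xbb (blk 11, set 1) → VC-HIT  vc=[5]

MISSES = 2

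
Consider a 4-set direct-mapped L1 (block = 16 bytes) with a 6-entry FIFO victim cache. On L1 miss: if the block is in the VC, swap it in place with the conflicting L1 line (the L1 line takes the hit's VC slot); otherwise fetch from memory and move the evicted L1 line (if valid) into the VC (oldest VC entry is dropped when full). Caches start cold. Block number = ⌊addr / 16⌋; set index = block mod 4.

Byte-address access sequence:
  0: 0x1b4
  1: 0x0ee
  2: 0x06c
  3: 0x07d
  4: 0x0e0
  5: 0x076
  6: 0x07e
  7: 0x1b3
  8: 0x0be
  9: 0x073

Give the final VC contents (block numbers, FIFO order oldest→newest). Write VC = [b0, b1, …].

#0 0x1b4→b27/s3 MISS; vc=[]
#1 0xee→b14/s2 MISS; vc=[]
#2 0x6c→b6/s2 MISS; vc=[14]
#3 0x7d→b7/s3 MISS; vc=[14,27]
#4 0xe0→b14/s2 VC-HIT; vc=[6,27]
#5 0x76→b7/s3 L1-HIT; vc=[6,27]
#6 0x7e→b7/s3 L1-HIT; vc=[6,27]
#7 0x1b3→b27/s3 VC-HIT; vc=[6,7]
#8 0xbe→b11/s3 MISS; vc=[6,7,27]
#9 0x73→b7/s3 VC-HIT; vc=[6,11,27]

VC = [6, 11, 27]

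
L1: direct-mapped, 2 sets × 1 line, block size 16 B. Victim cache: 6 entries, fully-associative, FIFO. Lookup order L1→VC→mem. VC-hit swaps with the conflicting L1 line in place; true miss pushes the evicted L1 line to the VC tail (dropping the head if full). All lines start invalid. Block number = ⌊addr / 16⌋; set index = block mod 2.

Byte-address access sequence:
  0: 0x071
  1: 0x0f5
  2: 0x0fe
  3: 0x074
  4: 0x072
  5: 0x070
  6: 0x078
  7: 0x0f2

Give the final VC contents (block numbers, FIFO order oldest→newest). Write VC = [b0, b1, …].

  [0] addr=0x71 blk=7 s=1: MISS | VC []
  [1] addr=0xf5 blk=15 s=1: MISS | VC [7]
  [2] addr=0xfe blk=15 s=1: L1-HIT | VC [7]
  [3] addr=0x74 blk=7 s=1: VC-HIT | VC [15]
  [4] addr=0x72 blk=7 s=1: L1-HIT | VC [15]
  [5] addr=0x70 blk=7 s=1: L1-HIT | VC [15]
  [6] addr=0x78 blk=7 s=1: L1-HIT | VC [15]
  [7] addr=0xf2 blk=15 s=1: VC-HIT | VC [7]

VC = [7]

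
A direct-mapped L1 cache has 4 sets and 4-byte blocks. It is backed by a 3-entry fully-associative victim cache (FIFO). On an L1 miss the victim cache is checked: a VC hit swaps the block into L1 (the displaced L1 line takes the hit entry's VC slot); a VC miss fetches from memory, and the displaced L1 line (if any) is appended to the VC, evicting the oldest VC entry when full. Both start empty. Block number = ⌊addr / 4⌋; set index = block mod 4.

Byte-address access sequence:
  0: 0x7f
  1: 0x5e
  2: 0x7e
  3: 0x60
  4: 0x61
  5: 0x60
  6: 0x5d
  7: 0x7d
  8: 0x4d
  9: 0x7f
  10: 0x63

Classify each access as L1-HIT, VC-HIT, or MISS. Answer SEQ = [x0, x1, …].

  [0] addr=0x7f blk=31 s=3: MISS | VC []
  [1] addr=0x5e blk=23 s=3: MISS | VC [31]
  [2] addr=0x7e blk=31 s=3: VC-HIT | VC [23]
  [3] addr=0x60 blk=24 s=0: MISS | VC [23]
  [4] addr=0x61 blk=24 s=0: L1-HIT | VC [23]
  [5] addr=0x60 blk=24 s=0: L1-HIT | VC [23]
  [6] addr=0x5d blk=23 s=3: VC-HIT | VC [31]
  [7] addr=0x7d blk=31 s=3: VC-HIT | VC [23]
  [8] addr=0x4d blk=19 s=3: MISS | VC [23, 31]
  [9] addr=0x7f blk=31 s=3: VC-HIT | VC [23, 19]
  [10] addr=0x63 blk=24 s=0: L1-HIT | VC [23, 19]

SEQ = [MISS, MISS, VC-HIT, MISS, L1-HIT, L1-HIT, VC-HIT, VC-HIT, MISS, VC-HIT, L1-HIT]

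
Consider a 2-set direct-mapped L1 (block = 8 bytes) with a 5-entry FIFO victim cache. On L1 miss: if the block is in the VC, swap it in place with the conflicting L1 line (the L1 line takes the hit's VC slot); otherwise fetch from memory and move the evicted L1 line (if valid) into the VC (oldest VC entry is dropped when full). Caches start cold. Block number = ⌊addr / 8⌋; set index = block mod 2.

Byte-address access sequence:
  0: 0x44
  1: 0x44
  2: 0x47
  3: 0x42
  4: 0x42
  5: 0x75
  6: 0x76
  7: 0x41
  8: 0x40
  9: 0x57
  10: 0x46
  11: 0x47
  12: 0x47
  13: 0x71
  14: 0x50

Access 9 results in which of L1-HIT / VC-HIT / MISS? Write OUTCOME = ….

OUTCOME = MISS

  [0] addr=0x44 blk=8 s=0: MISS | VC []
  [1] addr=0x44 blk=8 s=0: L1-HIT | VC []
  [2] addr=0x47 blk=8 s=0: L1-HIT | VC []
  [3] addr=0x42 blk=8 s=0: L1-HIT | VC []
  [4] addr=0x42 blk=8 s=0: L1-HIT | VC []
  [5] addr=0x75 blk=14 s=0: MISS | VC [8]
  [6] addr=0x76 blk=14 s=0: L1-HIT | VC [8]
  [7] addr=0x41 blk=8 s=0: VC-HIT | VC [14]
  [8] addr=0x40 blk=8 s=0: L1-HIT | VC [14]
  [9] addr=0x57 blk=10 s=0: MISS | VC [14, 8]
  [10] addr=0x46 blk=8 s=0: VC-HIT | VC [14, 10]
  [11] addr=0x47 blk=8 s=0: L1-HIT | VC [14, 10]
  [12] addr=0x47 blk=8 s=0: L1-HIT | VC [14, 10]
  [13] addr=0x71 blk=14 s=0: VC-HIT | VC [8, 10]
  [14] addr=0x50 blk=10 s=0: VC-HIT | VC [8, 14]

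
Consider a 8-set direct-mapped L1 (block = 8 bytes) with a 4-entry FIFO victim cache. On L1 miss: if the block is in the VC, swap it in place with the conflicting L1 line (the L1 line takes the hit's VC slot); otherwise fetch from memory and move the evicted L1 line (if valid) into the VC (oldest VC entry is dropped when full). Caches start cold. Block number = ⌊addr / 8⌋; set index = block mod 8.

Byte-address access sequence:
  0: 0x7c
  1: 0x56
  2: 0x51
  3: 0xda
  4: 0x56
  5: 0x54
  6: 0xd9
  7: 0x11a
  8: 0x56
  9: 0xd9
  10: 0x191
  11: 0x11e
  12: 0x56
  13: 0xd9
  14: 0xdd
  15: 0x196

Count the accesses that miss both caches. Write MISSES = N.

  [0] addr=0x7c blk=15 s=7: MISS | VC []
  [1] addr=0x56 blk=10 s=2: MISS | VC []
  [2] addr=0x51 blk=10 s=2: L1-HIT | VC []
  [3] addr=0xda blk=27 s=3: MISS | VC []
  [4] addr=0x56 blk=10 s=2: L1-HIT | VC []
  [5] addr=0x54 blk=10 s=2: L1-HIT | VC []
  [6] addr=0xd9 blk=27 s=3: L1-HIT | VC []
  [7] addr=0x11a blk=35 s=3: MISS | VC [27]
  [8] addr=0x56 blk=10 s=2: L1-HIT | VC [27]
  [9] addr=0xd9 blk=27 s=3: VC-HIT | VC [35]
  [10] addr=0x191 blk=50 s=2: MISS | VC [35, 10]
  [11] addr=0x11e blk=35 s=3: VC-HIT | VC [27, 10]
  [12] addr=0x56 blk=10 s=2: VC-HIT | VC [27, 50]
  [13] addr=0xd9 blk=27 s=3: VC-HIT | VC [35, 50]
  [14] addr=0xdd blk=27 s=3: L1-HIT | VC [35, 50]
  [15] addr=0x196 blk=50 s=2: VC-HIT | VC [35, 10]

MISSES = 5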